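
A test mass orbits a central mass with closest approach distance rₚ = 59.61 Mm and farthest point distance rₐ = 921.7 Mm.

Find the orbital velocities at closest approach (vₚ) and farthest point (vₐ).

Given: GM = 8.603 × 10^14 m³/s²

Convert to SI: rₚ = 59.61 Mm = 5.961e+07 m; rₐ = 921.7 Mm = 9.217e+08 m.
Use the vis-viva equation v² = GM(2/r − 1/a) with a = (rₚ + rₐ)/2 = (5.961e+07 + 9.217e+08)/2 = 4.90655e+08 m.
vₚ = √(GM · (2/rₚ − 1/a)) = √(8.603e+14 · (2/5.961e+07 − 1/4.90655e+08)) m/s ≈ 5207 m/s = 5.207 km/s.
vₐ = √(GM · (2/rₐ − 1/a)) = √(8.603e+14 · (2/9.217e+08 − 1/4.90655e+08)) m/s ≈ 336.7 m/s = 336.7 m/s.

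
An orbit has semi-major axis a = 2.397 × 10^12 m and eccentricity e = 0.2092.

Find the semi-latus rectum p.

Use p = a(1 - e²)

p = a (1 − e²).
p = 2.397e+12 · (1 − (0.2092)²) = 2.397e+12 · 0.956235 ≈ 2.292e+12 m = 2.292 × 10^12 m.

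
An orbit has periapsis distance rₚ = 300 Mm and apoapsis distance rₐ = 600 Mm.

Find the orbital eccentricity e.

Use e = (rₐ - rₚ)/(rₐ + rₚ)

Convert to SI: rₚ = 300 Mm = 3e+08 m; rₐ = 600 Mm = 6e+08 m.
e = (rₐ − rₚ) / (rₐ + rₚ).
e = (6e+08 − 3e+08) / (6e+08 + 3e+08) = 3e+08 / 9e+08 ≈ 0.3333.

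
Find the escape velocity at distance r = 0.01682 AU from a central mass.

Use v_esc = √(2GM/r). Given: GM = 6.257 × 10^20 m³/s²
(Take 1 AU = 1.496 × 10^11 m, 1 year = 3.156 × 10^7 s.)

Convert to SI: r = 0.01682 AU = 2.51627e+09 m.
Escape velocity comes from setting total energy to zero: ½v² − GM/r = 0 ⇒ v_esc = √(2GM / r).
v_esc = √(2 · 6.257e+20 / 2.51627e+09) m/s ≈ 7.052e+05 m/s = 148.8 AU/year.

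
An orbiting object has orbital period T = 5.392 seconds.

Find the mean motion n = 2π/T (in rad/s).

n = 2π / T.
n = 2π / 5.392 s ≈ 1.165 rad/s.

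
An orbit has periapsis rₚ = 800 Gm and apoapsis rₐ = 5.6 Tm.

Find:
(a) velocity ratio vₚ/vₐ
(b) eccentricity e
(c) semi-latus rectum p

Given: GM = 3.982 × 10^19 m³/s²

Convert to SI: rₚ = 800 Gm = 8e+11 m; rₐ = 5.6 Tm = 5.6e+12 m.
(a) Conservation of angular momentum (rₚvₚ = rₐvₐ) gives vₚ/vₐ = rₐ/rₚ = 5.6e+12/8e+11 ≈ 7
(b) e = (rₐ − rₚ)/(rₐ + rₚ) = (5.6e+12 − 8e+11)/(5.6e+12 + 8e+11) ≈ 0.75
(c) From a = (rₚ + rₐ)/2 = 3.2e+12 m and e = (rₐ − rₚ)/(rₐ + rₚ) = 0.75, p = a(1 − e²) = 3.2e+12 · (1 − (0.75)²) ≈ 1.4e+12 m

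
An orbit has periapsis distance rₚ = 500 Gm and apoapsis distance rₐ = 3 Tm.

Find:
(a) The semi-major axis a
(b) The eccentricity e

Convert to SI: rₚ = 500 Gm = 5e+11 m; rₐ = 3 Tm = 3e+12 m.
(a) a = (rₚ + rₐ) / 2 = (5e+11 + 3e+12) / 2 ≈ 1.75e+12 m = 1.75 Tm.
(b) e = (rₐ − rₚ) / (rₐ + rₚ) = (3e+12 − 5e+11) / (3e+12 + 5e+11) ≈ 0.7143.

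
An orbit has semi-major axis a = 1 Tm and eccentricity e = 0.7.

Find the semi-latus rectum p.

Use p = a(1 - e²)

Convert to SI: a = 1 Tm = 1e+12 m.
p = a (1 − e²).
p = 1e+12 · (1 − (0.7)²) = 1e+12 · 0.51 ≈ 5.1e+11 m = 510 Gm.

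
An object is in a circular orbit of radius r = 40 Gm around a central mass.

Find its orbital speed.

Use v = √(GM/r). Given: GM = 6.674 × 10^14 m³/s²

Convert to SI: r = 40 Gm = 4e+10 m.
For a circular orbit, gravity supplies the centripetal force, so v = √(GM / r).
v = √(6.674e+14 / 4e+10) m/s ≈ 129.2 m/s = 129.2 m/s.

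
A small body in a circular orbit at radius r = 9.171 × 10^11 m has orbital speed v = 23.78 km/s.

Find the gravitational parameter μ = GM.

Convert to SI: v = 23.78 km/s = 23780 m/s.
For a circular orbit v² = GM/r, so GM = v² · r.
GM = (23780)² · 9.171e+11 m³/s² ≈ 5.186e+20 m³/s² = 5.186 × 10^20 m³/s².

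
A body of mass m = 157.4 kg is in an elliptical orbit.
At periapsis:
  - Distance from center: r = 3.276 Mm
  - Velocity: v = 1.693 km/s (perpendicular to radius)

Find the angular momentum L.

Convert to SI: r = 3.276 Mm = 3.276e+06 m; v = 1.693 km/s = 1693 m/s.
Since v is perpendicular to r, L = m · v · r.
L = 157.4 · 1693 · 3.276e+06 kg·m²/s ≈ 8.73e+11 kg·m²/s.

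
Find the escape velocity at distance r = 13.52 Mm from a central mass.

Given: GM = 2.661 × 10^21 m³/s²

Convert to SI: r = 13.52 Mm = 1.352e+07 m.
Escape velocity comes from setting total energy to zero: ½v² − GM/r = 0 ⇒ v_esc = √(2GM / r).
v_esc = √(2 · 2.661e+21 / 1.352e+07) m/s ≈ 1.984e+07 m/s = 1.984e+04 km/s.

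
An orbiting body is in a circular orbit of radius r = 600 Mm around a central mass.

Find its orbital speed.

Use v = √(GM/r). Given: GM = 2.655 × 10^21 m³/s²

Convert to SI: r = 600 Mm = 6e+08 m.
For a circular orbit, gravity supplies the centripetal force, so v = √(GM / r).
v = √(2.655e+21 / 6e+08) m/s ≈ 2.104e+06 m/s = 2104 km/s.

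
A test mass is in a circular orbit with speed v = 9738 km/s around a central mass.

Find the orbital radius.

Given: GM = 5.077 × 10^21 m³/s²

Convert to SI: v = 9738 km/s = 9.738e+06 m/s.
For a circular orbit, v² = GM / r, so r = GM / v².
r = 5.077e+21 / (9.738e+06)² m ≈ 5.354e+07 m = 53.54 Mm.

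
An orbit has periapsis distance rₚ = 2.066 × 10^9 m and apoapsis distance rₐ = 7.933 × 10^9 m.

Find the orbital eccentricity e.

e = (rₐ − rₚ) / (rₐ + rₚ).
e = (7.933e+09 − 2.066e+09) / (7.933e+09 + 2.066e+09) = 5.867e+09 / 9.999e+09 ≈ 0.5868.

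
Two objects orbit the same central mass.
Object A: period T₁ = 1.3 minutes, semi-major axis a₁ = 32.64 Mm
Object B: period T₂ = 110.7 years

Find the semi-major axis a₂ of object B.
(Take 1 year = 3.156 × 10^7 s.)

Convert to SI: T₁ = 1.3 minutes = 78 s; a₁ = 32.64 Mm = 3.264e+07 m; T₂ = 110.7 years = 3.49369e+09 s.
Kepler's third law: (T₁/T₂)² = (a₁/a₂)³ ⇒ a₂ = a₁ · (T₂/T₁)^(2/3).
T₂/T₁ = 3.49369e+09 / 78 = 4.47909e+07.
a₂ = 3.264e+07 · (4.47909e+07)^(2/3) m ≈ 4.117e+12 m = 4.117 Tm.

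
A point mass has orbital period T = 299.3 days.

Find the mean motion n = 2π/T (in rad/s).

Convert to SI: T = 299.3 days = 2.58595e+07 s.
n = 2π / T.
n = 2π / 2.58595e+07 s ≈ 2.43e-07 rad/s.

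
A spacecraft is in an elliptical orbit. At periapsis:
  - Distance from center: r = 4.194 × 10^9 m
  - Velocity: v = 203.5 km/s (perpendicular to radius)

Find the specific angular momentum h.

Convert to SI: v = 203.5 km/s = 203500 m/s.
With v perpendicular to r, h = r · v.
h = 4.194e+09 · 203500 m²/s ≈ 8.535e+14 m²/s.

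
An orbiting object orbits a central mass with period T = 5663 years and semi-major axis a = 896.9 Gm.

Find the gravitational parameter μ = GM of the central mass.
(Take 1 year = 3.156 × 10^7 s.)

Convert to SI: T = 5663 years = 1.78724e+11 s; a = 896.9 Gm = 8.969e+11 m.
GM = 4π² · a³ / T².
GM = 4π² · (8.969e+11)³ / (1.78724e+11)² m³/s² ≈ 8.917e+14 m³/s² = 8.917 × 10^14 m³/s².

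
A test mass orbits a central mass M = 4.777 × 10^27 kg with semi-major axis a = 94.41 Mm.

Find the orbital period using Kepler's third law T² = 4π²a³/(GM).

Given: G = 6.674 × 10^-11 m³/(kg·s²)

Convert to SI: a = 94.41 Mm = 9.441e+07 m.
GM = G · M = 6.674e-11 · 4.777e+27 = 3.18817e+17 m³/s².
Kepler's third law: T = 2π √(a³ / GM).
Substituting a = 9.441e+07 m and GM = 3.18817e+17 m³/s²:
T = 2π √((9.441e+07)³ / 3.18817e+17) s
T ≈ 1.021e+04 s = 2.836 hours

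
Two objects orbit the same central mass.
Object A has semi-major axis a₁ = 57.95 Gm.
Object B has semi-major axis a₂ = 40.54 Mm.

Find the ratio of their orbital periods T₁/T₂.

Convert to SI: a₁ = 57.95 Gm = 5.795e+10 m; a₂ = 40.54 Mm = 4.054e+07 m.
From Kepler's third law, (T₁/T₂)² = (a₁/a₂)³, so T₁/T₂ = (a₁/a₂)^(3/2).
a₁/a₂ = 5.795e+10 / 4.054e+07 = 1429.45.
T₁/T₂ = (1429.45)^(3/2) ≈ 5.404e+04.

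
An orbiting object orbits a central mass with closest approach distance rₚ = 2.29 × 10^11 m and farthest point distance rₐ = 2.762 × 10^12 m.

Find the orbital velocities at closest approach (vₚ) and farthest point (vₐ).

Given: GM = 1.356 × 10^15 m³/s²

Use the vis-viva equation v² = GM(2/r − 1/a) with a = (rₚ + rₐ)/2 = (2.29e+11 + 2.762e+12)/2 = 1.4955e+12 m.
vₚ = √(GM · (2/rₚ − 1/a)) = √(1.356e+15 · (2/2.29e+11 − 1/1.4955e+12)) m/s ≈ 104.6 m/s = 104.6 m/s.
vₐ = √(GM · (2/rₐ − 1/a)) = √(1.356e+15 · (2/2.762e+12 − 1/1.4955e+12)) m/s ≈ 8.67 m/s = 8.67 m/s.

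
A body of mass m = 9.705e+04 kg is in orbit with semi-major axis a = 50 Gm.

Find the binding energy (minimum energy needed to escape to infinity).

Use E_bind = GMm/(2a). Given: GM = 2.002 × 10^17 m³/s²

Convert to SI: a = 50 Gm = 5e+10 m.
Total orbital energy is E = −GMm/(2a); binding energy is E_bind = −E = GMm/(2a).
E_bind = 2.002e+17 · 9.705e+04 / (2 · 5e+10) J ≈ 1.943e+11 J = 194.3 GJ.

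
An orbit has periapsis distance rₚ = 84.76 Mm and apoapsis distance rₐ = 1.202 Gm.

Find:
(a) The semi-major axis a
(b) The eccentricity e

Convert to SI: rₚ = 84.76 Mm = 8.476e+07 m; rₐ = 1.202 Gm = 1.202e+09 m.
(a) a = (rₚ + rₐ) / 2 = (8.476e+07 + 1.202e+09) / 2 ≈ 6.434e+08 m = 643.4 Mm.
(b) e = (rₐ − rₚ) / (rₐ + rₚ) = (1.202e+09 − 8.476e+07) / (1.202e+09 + 8.476e+07) ≈ 0.8683.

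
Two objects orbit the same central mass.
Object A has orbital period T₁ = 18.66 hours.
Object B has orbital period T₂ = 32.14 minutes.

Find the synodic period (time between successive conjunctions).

Convert to SI: T₁ = 18.66 hours = 67176 s; T₂ = 32.14 minutes = 1928.4 s.
T_syn = |T₁ · T₂ / (T₁ − T₂)|.
T_syn = |67176 · 1928.4 / (67176 − 1928.4)| s ≈ 1985 s = 33.09 minutes.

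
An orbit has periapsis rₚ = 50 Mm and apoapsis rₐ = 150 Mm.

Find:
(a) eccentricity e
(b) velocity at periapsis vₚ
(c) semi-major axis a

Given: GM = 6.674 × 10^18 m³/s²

Convert to SI: rₚ = 50 Mm = 5e+07 m; rₐ = 150 Mm = 1.5e+08 m.
(a) e = (rₐ − rₚ)/(rₐ + rₚ) = (1.5e+08 − 5e+07)/(1.5e+08 + 5e+07) ≈ 0.5
(b) With a = (rₚ + rₐ)/2 = 1e+08 m, vₚ = √(GM (2/rₚ − 1/a)) = √(6.674e+18 · (2/5e+07 − 1/1e+08)) m/s ≈ 4.475e+05 m/s
(c) a = (rₚ + rₐ)/2 = (5e+07 + 1.5e+08)/2 ≈ 1e+08 m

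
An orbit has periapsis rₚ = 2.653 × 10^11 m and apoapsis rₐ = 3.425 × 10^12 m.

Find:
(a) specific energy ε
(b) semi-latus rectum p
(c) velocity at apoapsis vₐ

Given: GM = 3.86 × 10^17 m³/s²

(a) With a = (rₚ + rₐ)/2 = 1.84515e+12 m, ε = −GM/(2a) = −3.86e+17/(2 · 1.84515e+12) J/kg ≈ -1.046e+05 J/kg
(b) From a = (rₚ + rₐ)/2 = 1.84515e+12 m and e = (rₐ − rₚ)/(rₐ + rₚ) = 0.856218, p = a(1 − e²) = 1.84515e+12 · (1 − (0.856218)²) ≈ 4.925e+11 m
(c) With a = (rₚ + rₐ)/2 = 1.84515e+12 m, vₐ = √(GM (2/rₐ − 1/a)) = √(3.86e+17 · (2/3.425e+12 − 1/1.84515e+12)) m/s ≈ 127.3 m/s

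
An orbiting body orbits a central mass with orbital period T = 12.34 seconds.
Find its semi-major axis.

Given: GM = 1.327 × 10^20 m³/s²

Invert Kepler's third law: a = (GM · T² / (4π²))^(1/3).
Substituting T = 12.34 s and GM = 1.327e+20 m³/s²:
a = (1.327e+20 · (12.34)² / (4π²))^(1/3) m
a ≈ 7.999e+06 m = 7.999 Mm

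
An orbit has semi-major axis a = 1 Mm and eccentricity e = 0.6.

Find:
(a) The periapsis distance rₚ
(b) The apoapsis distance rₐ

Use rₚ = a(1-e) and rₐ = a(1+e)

Convert to SI: a = 1 Mm = 1e+06 m.
(a) rₚ = a(1 − e) = 1e+06 · (1 − 0.6) = 1e+06 · 0.4 ≈ 4e+05 m = 400 km.
(b) rₐ = a(1 + e) = 1e+06 · (1 + 0.6) = 1e+06 · 1.6 ≈ 1.6e+06 m = 1.6 Mm.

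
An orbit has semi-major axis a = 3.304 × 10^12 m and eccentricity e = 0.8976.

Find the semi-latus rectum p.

p = a (1 − e²).
p = 3.304e+12 · (1 − (0.8976)²) = 3.304e+12 · 0.194314 ≈ 6.42e+11 m = 6.42 × 10^11 m.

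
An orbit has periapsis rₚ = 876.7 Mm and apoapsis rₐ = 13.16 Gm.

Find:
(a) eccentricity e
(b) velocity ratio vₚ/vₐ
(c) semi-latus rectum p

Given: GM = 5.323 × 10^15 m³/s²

Convert to SI: rₚ = 876.7 Mm = 8.767e+08 m; rₐ = 13.16 Gm = 1.316e+10 m.
(a) e = (rₐ − rₚ)/(rₐ + rₚ) = (1.316e+10 − 8.767e+08)/(1.316e+10 + 8.767e+08) ≈ 0.8751
(b) Conservation of angular momentum (rₚvₚ = rₐvₐ) gives vₚ/vₐ = rₐ/rₚ = 1.316e+10/8.767e+08 ≈ 15.01
(c) From a = (rₚ + rₐ)/2 = 7.01835e+09 m and e = (rₐ − rₚ)/(rₐ + rₚ) = 0.875085, p = a(1 − e²) = 7.01835e+09 · (1 − (0.875085)²) ≈ 1.644e+09 m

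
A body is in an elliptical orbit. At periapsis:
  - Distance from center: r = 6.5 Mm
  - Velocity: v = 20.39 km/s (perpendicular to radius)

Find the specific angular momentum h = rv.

Convert to SI: r = 6.5 Mm = 6.5e+06 m; v = 20.39 km/s = 20390 m/s.
With v perpendicular to r, h = r · v.
h = 6.5e+06 · 20390 m²/s ≈ 1.325e+11 m²/s.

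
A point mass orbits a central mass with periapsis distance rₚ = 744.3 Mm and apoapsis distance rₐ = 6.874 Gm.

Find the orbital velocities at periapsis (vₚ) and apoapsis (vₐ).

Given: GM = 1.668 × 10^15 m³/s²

Convert to SI: rₚ = 744.3 Mm = 7.443e+08 m; rₐ = 6.874 Gm = 6.874e+09 m.
Use the vis-viva equation v² = GM(2/r − 1/a) with a = (rₚ + rₐ)/2 = (7.443e+08 + 6.874e+09)/2 = 3.80915e+09 m.
vₚ = √(GM · (2/rₚ − 1/a)) = √(1.668e+15 · (2/7.443e+08 − 1/3.80915e+09)) m/s ≈ 2011 m/s = 2.011 km/s.
vₐ = √(GM · (2/rₐ − 1/a)) = √(1.668e+15 · (2/6.874e+09 − 1/3.80915e+09)) m/s ≈ 217.7 m/s = 217.7 m/s.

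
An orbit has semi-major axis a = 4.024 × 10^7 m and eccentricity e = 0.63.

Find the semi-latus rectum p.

p = a (1 − e²).
p = 4.024e+07 · (1 − (0.63)²) = 4.024e+07 · 0.6031 ≈ 2.427e+07 m = 2.427 × 10^7 m.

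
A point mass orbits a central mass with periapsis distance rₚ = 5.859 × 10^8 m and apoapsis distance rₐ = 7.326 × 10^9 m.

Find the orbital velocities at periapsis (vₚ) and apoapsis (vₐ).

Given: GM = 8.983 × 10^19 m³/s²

Use the vis-viva equation v² = GM(2/r − 1/a) with a = (rₚ + rₐ)/2 = (5.859e+08 + 7.326e+09)/2 = 3.95595e+09 m.
vₚ = √(GM · (2/rₚ − 1/a)) = √(8.983e+19 · (2/5.859e+08 − 1/3.95595e+09)) m/s ≈ 5.329e+05 m/s = 532.9 km/s.
vₐ = √(GM · (2/rₐ − 1/a)) = √(8.983e+19 · (2/7.326e+09 − 1/3.95595e+09)) m/s ≈ 4.262e+04 m/s = 42.62 km/s.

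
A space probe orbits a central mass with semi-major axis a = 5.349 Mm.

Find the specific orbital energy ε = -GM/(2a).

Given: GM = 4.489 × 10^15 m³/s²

Convert to SI: a = 5.349 Mm = 5.349e+06 m.
ε = −GM / (2a).
ε = −4.489e+15 / (2 · 5.349e+06) J/kg ≈ -4.196e+08 J/kg = -419.6 MJ/kg.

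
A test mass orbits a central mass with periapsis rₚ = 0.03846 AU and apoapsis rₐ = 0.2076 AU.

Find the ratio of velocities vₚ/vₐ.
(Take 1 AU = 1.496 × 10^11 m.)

Convert to SI: rₚ = 0.03846 AU = 5.75362e+09 m; rₐ = 0.2076 AU = 3.1057e+10 m.
Conservation of angular momentum gives rₚvₚ = rₐvₐ, so vₚ/vₐ = rₐ/rₚ.
vₚ/vₐ = 3.1057e+10 / 5.75362e+09 ≈ 5.398.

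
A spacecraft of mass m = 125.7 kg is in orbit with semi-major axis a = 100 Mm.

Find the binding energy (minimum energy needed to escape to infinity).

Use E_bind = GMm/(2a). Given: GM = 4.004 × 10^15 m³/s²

Convert to SI: a = 100 Mm = 1e+08 m.
Total orbital energy is E = −GMm/(2a); binding energy is E_bind = −E = GMm/(2a).
E_bind = 4.004e+15 · 125.7 / (2 · 1e+08) J ≈ 2.517e+09 J = 2.517 GJ.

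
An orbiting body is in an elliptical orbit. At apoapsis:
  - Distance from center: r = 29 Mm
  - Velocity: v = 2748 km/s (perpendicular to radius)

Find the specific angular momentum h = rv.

Convert to SI: r = 29 Mm = 2.9e+07 m; v = 2748 km/s = 2.748e+06 m/s.
With v perpendicular to r, h = r · v.
h = 2.9e+07 · 2.748e+06 m²/s ≈ 7.969e+13 m²/s.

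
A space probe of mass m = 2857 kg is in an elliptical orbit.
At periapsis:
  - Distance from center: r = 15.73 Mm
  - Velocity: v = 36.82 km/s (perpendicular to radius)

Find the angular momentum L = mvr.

Convert to SI: r = 15.73 Mm = 1.573e+07 m; v = 36.82 km/s = 36820 m/s.
Since v is perpendicular to r, L = m · v · r.
L = 2857 · 36820 · 1.573e+07 kg·m²/s ≈ 1.655e+15 kg·m²/s.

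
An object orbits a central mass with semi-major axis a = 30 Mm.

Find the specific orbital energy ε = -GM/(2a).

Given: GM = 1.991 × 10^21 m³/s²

Convert to SI: a = 30 Mm = 3e+07 m.
ε = −GM / (2a).
ε = −1.991e+21 / (2 · 3e+07) J/kg ≈ -3.318e+13 J/kg = -3.318e+04 GJ/kg.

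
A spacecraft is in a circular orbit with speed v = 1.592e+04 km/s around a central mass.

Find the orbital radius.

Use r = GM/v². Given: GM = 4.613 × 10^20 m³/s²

Convert to SI: v = 1.592e+04 km/s = 1.592e+07 m/s.
For a circular orbit, v² = GM / r, so r = GM / v².
r = 4.613e+20 / (1.592e+07)² m ≈ 1.82e+06 m = 1.82 × 10^6 m.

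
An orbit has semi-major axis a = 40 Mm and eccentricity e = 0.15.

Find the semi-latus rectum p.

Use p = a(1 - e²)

Convert to SI: a = 40 Mm = 4e+07 m.
p = a (1 − e²).
p = 4e+07 · (1 − (0.15)²) = 4e+07 · 0.9775 ≈ 3.91e+07 m = 39.1 Mm.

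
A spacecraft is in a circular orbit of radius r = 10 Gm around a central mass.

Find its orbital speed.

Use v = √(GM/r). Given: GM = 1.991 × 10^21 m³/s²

Convert to SI: r = 10 Gm = 1e+10 m.
For a circular orbit, gravity supplies the centripetal force, so v = √(GM / r).
v = √(1.991e+21 / 1e+10) m/s ≈ 4.462e+05 m/s = 446.2 km/s.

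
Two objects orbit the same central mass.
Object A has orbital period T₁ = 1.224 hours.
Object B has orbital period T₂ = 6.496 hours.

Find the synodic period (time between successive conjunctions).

Convert to SI: T₁ = 1.224 hours = 4406.4 s; T₂ = 6.496 hours = 23385.6 s.
T_syn = |T₁ · T₂ / (T₁ − T₂)|.
T_syn = |4406.4 · 23385.6 / (4406.4 − 23385.6)| s ≈ 5429 s = 1.508 hours.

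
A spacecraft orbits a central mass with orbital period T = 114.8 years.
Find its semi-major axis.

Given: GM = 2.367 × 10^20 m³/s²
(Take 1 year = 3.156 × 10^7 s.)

Convert to SI: T = 114.8 years = 3.62309e+09 s.
Invert Kepler's third law: a = (GM · T² / (4π²))^(1/3).
Substituting T = 3.62309e+09 s and GM = 2.367e+20 m³/s²:
a = (2.367e+20 · (3.62309e+09)² / (4π²))^(1/3) m
a ≈ 4.285e+12 m = 4.285 Tm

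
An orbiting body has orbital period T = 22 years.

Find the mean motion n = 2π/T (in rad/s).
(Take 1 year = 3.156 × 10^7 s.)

Convert to SI: T = 22 years = 6.9432e+08 s.
n = 2π / T.
n = 2π / 6.9432e+08 s ≈ 9.049e-09 rad/s.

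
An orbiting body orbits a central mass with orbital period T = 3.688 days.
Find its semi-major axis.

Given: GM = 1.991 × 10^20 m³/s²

Convert to SI: T = 3.688 days = 318643 s.
Invert Kepler's third law: a = (GM · T² / (4π²))^(1/3).
Substituting T = 318643 s and GM = 1.991e+20 m³/s²:
a = (1.991e+20 · (318643)² / (4π²))^(1/3) m
a ≈ 8e+09 m = 8 Gm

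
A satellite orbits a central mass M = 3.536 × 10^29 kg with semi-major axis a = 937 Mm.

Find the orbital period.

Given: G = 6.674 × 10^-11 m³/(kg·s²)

Convert to SI: a = 937 Mm = 9.37e+08 m.
GM = G · M = 6.674e-11 · 3.536e+29 = 2.35993e+19 m³/s².
Kepler's third law: T = 2π √(a³ / GM).
Substituting a = 9.37e+08 m and GM = 2.35993e+19 m³/s²:
T = 2π √((9.37e+08)³ / 2.35993e+19) s
T ≈ 3.71e+04 s = 10.3 hours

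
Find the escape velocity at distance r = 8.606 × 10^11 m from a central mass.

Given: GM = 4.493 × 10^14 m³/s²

Escape velocity comes from setting total energy to zero: ½v² − GM/r = 0 ⇒ v_esc = √(2GM / r).
v_esc = √(2 · 4.493e+14 / 8.606e+11) m/s ≈ 32.31 m/s = 32.31 m/s.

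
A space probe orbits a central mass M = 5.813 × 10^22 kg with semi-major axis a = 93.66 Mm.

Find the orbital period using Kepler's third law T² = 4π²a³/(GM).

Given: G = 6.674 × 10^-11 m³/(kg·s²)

Convert to SI: a = 93.66 Mm = 9.366e+07 m.
GM = G · M = 6.674e-11 · 5.813e+22 = 3.8796e+12 m³/s².
Kepler's third law: T = 2π √(a³ / GM).
Substituting a = 9.366e+07 m and GM = 3.8796e+12 m³/s²:
T = 2π √((9.366e+07)³ / 3.8796e+12) s
T ≈ 2.891e+06 s = 33.47 days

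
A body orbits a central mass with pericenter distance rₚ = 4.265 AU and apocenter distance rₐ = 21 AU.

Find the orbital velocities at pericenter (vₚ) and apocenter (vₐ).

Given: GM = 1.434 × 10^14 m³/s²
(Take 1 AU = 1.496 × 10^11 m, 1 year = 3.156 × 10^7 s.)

Convert to SI: rₚ = 4.265 AU = 6.38044e+11 m; rₐ = 21 AU = 3.1416e+12 m.
Use the vis-viva equation v² = GM(2/r − 1/a) with a = (rₚ + rₐ)/2 = (6.38044e+11 + 3.1416e+12)/2 = 1.88982e+12 m.
vₚ = √(GM · (2/rₚ − 1/a)) = √(1.434e+14 · (2/6.38044e+11 − 1/1.88982e+12)) m/s ≈ 19.33 m/s = 0.004078 AU/year.
vₐ = √(GM · (2/rₐ − 1/a)) = √(1.434e+14 · (2/3.1416e+12 − 1/1.88982e+12)) m/s ≈ 3.926 m/s = 0.0008282 AU/year.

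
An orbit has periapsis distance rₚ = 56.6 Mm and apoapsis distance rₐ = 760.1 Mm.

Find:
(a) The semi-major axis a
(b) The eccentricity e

Convert to SI: rₚ = 56.6 Mm = 5.66e+07 m; rₐ = 760.1 Mm = 7.601e+08 m.
(a) a = (rₚ + rₐ) / 2 = (5.66e+07 + 7.601e+08) / 2 ≈ 4.084e+08 m = 408.4 Mm.
(b) e = (rₐ − rₚ) / (rₐ + rₚ) = (7.601e+08 − 5.66e+07) / (7.601e+08 + 5.66e+07) ≈ 0.8614.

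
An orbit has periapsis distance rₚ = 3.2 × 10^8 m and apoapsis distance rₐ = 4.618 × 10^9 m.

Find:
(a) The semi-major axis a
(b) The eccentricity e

(a) a = (rₚ + rₐ) / 2 = (3.2e+08 + 4.618e+09) / 2 ≈ 2.469e+09 m = 2.469 × 10^9 m.
(b) e = (rₐ − rₚ) / (rₐ + rₚ) = (4.618e+09 − 3.2e+08) / (4.618e+09 + 3.2e+08) ≈ 0.8704.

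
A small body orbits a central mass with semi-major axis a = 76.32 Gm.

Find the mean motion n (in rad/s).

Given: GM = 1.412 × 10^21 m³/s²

Convert to SI: a = 76.32 Gm = 7.632e+10 m.
n = √(GM / a³).
n = √(1.412e+21 / (7.632e+10)³) rad/s ≈ 1.782e-06 rad/s.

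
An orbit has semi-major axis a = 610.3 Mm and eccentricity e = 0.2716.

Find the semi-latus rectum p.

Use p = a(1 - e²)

Convert to SI: a = 610.3 Mm = 6.103e+08 m.
p = a (1 − e²).
p = 6.103e+08 · (1 − (0.2716)²) = 6.103e+08 · 0.926233 ≈ 5.653e+08 m = 565.3 Mm.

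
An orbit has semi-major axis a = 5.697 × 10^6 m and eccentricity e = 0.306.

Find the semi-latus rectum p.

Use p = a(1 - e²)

p = a (1 − e²).
p = 5.697e+06 · (1 − (0.306)²) = 5.697e+06 · 0.906364 ≈ 5.164e+06 m = 5.164 × 10^6 m.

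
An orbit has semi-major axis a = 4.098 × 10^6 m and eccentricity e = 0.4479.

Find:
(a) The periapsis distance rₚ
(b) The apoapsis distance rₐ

(a) rₚ = a(1 − e) = 4.098e+06 · (1 − 0.4479) = 4.098e+06 · 0.5521 ≈ 2.263e+06 m = 2.263 × 10^6 m.
(b) rₐ = a(1 + e) = 4.098e+06 · (1 + 0.4479) = 4.098e+06 · 1.4479 ≈ 5.933e+06 m = 5.933 × 10^6 m.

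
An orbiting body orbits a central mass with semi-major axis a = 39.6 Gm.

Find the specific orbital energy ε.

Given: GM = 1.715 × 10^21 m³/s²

Convert to SI: a = 39.6 Gm = 3.96e+10 m.
ε = −GM / (2a).
ε = −1.715e+21 / (2 · 3.96e+10) J/kg ≈ -2.165e+10 J/kg = -21.65 GJ/kg.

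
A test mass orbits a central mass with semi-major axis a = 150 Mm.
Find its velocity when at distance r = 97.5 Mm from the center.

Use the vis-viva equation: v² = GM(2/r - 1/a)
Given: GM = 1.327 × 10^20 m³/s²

Convert to SI: a = 150 Mm = 1.5e+08 m; r = 97.5 Mm = 9.75e+07 m.
Vis-viva: v = √(GM · (2/r − 1/a)).
2/r − 1/a = 2/9.75e+07 − 1/1.5e+08 = 1.38462e-08 m⁻¹.
v = √(1.327e+20 · 1.38462e-08) m/s ≈ 1.356e+06 m/s = 1356 km/s.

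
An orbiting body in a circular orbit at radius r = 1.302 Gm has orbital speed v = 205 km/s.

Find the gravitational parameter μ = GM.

Convert to SI: r = 1.302 Gm = 1.302e+09 m; v = 205 km/s = 205000 m/s.
For a circular orbit v² = GM/r, so GM = v² · r.
GM = (205000)² · 1.302e+09 m³/s² ≈ 5.472e+19 m³/s² = 5.472 × 10^19 m³/s².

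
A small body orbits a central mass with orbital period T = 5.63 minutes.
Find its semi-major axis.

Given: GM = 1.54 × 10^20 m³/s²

Convert to SI: T = 5.63 minutes = 337.8 s.
Invert Kepler's third law: a = (GM · T² / (4π²))^(1/3).
Substituting T = 337.8 s and GM = 1.54e+20 m³/s²:
a = (1.54e+20 · (337.8)² / (4π²))^(1/3) m
a ≈ 7.635e+07 m = 76.35 Mm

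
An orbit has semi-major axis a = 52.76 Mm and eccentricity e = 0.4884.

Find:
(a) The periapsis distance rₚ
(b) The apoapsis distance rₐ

Convert to SI: a = 52.76 Mm = 5.276e+07 m.
(a) rₚ = a(1 − e) = 5.276e+07 · (1 − 0.4884) = 5.276e+07 · 0.5116 ≈ 2.699e+07 m = 26.99 Mm.
(b) rₐ = a(1 + e) = 5.276e+07 · (1 + 0.4884) = 5.276e+07 · 1.4884 ≈ 7.853e+07 m = 78.53 Mm.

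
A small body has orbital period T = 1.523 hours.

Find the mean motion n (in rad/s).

Convert to SI: T = 1.523 hours = 5482.8 s.
n = 2π / T.
n = 2π / 5482.8 s ≈ 0.001146 rad/s.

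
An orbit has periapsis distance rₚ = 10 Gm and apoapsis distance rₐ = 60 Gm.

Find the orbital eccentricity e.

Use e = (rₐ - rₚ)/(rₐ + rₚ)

Convert to SI: rₚ = 10 Gm = 1e+10 m; rₐ = 60 Gm = 6e+10 m.
e = (rₐ − rₚ) / (rₐ + rₚ).
e = (6e+10 − 1e+10) / (6e+10 + 1e+10) = 5e+10 / 7e+10 ≈ 0.7143.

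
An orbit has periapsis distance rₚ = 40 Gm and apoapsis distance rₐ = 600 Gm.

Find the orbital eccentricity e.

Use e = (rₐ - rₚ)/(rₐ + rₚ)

Convert to SI: rₚ = 40 Gm = 4e+10 m; rₐ = 600 Gm = 6e+11 m.
e = (rₐ − rₚ) / (rₐ + rₚ).
e = (6e+11 − 4e+10) / (6e+11 + 4e+10) = 5.6e+11 / 6.4e+11 ≈ 0.875.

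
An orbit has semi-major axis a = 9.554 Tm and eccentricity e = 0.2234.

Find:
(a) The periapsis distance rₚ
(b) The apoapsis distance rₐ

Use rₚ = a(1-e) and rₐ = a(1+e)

Convert to SI: a = 9.554 Tm = 9.554e+12 m.
(a) rₚ = a(1 − e) = 9.554e+12 · (1 − 0.2234) = 9.554e+12 · 0.7766 ≈ 7.42e+12 m = 7.42 Tm.
(b) rₐ = a(1 + e) = 9.554e+12 · (1 + 0.2234) = 9.554e+12 · 1.2234 ≈ 1.169e+13 m = 11.69 Tm.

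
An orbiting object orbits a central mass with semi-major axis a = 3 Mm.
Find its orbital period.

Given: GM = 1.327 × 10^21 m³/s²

Convert to SI: a = 3 Mm = 3e+06 m.
Kepler's third law: T = 2π √(a³ / GM).
Substituting a = 3e+06 m and GM = 1.327e+21 m³/s²:
T = 2π √((3e+06)³ / 1.327e+21) s
T ≈ 0.8962 s = 0.8962 seconds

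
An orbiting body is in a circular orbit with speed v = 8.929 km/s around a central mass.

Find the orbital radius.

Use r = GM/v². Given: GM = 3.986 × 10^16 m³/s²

Convert to SI: v = 8.929 km/s = 8929 m/s.
For a circular orbit, v² = GM / r, so r = GM / v².
r = 3.986e+16 / (8929)² m ≈ 5e+08 m = 500 Mm.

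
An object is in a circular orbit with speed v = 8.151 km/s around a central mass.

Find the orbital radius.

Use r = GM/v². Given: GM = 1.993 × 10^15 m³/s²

Convert to SI: v = 8.151 km/s = 8151 m/s.
For a circular orbit, v² = GM / r, so r = GM / v².
r = 1.993e+15 / (8151)² m ≈ 3e+07 m = 30 Mm.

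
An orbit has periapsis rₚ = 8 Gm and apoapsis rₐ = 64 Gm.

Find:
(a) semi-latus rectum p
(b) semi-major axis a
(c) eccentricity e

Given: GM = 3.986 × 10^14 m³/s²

Convert to SI: rₚ = 8 Gm = 8e+09 m; rₐ = 64 Gm = 6.4e+10 m.
(a) From a = (rₚ + rₐ)/2 = 3.6e+10 m and e = (rₐ − rₚ)/(rₐ + rₚ) = 0.777778, p = a(1 − e²) = 3.6e+10 · (1 − (0.777778)²) ≈ 1.422e+10 m
(b) a = (rₚ + rₐ)/2 = (8e+09 + 6.4e+10)/2 ≈ 3.6e+10 m
(c) e = (rₐ − rₚ)/(rₐ + rₚ) = (6.4e+10 − 8e+09)/(6.4e+10 + 8e+09) ≈ 0.7778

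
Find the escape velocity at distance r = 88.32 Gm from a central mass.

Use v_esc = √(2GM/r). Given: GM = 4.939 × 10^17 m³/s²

Convert to SI: r = 88.32 Gm = 8.832e+10 m.
Escape velocity comes from setting total energy to zero: ½v² − GM/r = 0 ⇒ v_esc = √(2GM / r).
v_esc = √(2 · 4.939e+17 / 8.832e+10) m/s ≈ 3344 m/s = 3.344 km/s.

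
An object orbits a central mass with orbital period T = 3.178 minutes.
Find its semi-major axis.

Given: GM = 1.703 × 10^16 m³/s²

Convert to SI: T = 3.178 minutes = 190.68 s.
Invert Kepler's third law: a = (GM · T² / (4π²))^(1/3).
Substituting T = 190.68 s and GM = 1.703e+16 m³/s²:
a = (1.703e+16 · (190.68)² / (4π²))^(1/3) m
a ≈ 2.503e+06 m = 2.503 Mm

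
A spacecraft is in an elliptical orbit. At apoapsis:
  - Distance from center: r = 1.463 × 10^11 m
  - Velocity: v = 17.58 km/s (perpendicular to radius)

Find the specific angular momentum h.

Convert to SI: v = 17.58 km/s = 17580 m/s.
With v perpendicular to r, h = r · v.
h = 1.463e+11 · 17580 m²/s ≈ 2.572e+15 m²/s.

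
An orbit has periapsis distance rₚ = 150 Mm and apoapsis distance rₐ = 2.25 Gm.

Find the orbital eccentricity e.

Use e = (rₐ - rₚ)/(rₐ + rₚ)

Convert to SI: rₚ = 150 Mm = 1.5e+08 m; rₐ = 2.25 Gm = 2.25e+09 m.
e = (rₐ − rₚ) / (rₐ + rₚ).
e = (2.25e+09 − 1.5e+08) / (2.25e+09 + 1.5e+08) = 2.1e+09 / 2.4e+09 ≈ 0.875.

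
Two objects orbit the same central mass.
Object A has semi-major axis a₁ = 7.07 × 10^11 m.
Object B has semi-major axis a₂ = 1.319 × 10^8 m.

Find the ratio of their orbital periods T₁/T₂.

From Kepler's third law, (T₁/T₂)² = (a₁/a₂)³, so T₁/T₂ = (a₁/a₂)^(3/2).
a₁/a₂ = 7.07e+11 / 1.319e+08 = 5360.12.
T₁/T₂ = (5360.12)^(3/2) ≈ 3.924e+05.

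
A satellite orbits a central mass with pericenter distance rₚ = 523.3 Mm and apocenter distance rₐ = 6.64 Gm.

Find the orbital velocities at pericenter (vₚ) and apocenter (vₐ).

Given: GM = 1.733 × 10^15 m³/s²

Convert to SI: rₚ = 523.3 Mm = 5.233e+08 m; rₐ = 6.64 Gm = 6.64e+09 m.
Use the vis-viva equation v² = GM(2/r − 1/a) with a = (rₚ + rₐ)/2 = (5.233e+08 + 6.64e+09)/2 = 3.58165e+09 m.
vₚ = √(GM · (2/rₚ − 1/a)) = √(1.733e+15 · (2/5.233e+08 − 1/3.58165e+09)) m/s ≈ 2478 m/s = 2.478 km/s.
vₐ = √(GM · (2/rₐ − 1/a)) = √(1.733e+15 · (2/6.64e+09 − 1/3.58165e+09)) m/s ≈ 195.3 m/s = 195.3 m/s.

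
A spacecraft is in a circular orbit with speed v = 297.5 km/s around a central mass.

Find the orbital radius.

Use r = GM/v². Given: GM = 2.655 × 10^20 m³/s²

Convert to SI: v = 297.5 km/s = 297500 m/s.
For a circular orbit, v² = GM / r, so r = GM / v².
r = 2.655e+20 / (297500)² m ≈ 3e+09 m = 3 Gm.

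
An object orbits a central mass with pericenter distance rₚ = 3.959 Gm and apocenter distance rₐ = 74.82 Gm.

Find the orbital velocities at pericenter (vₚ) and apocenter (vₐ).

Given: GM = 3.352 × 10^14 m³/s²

Convert to SI: rₚ = 3.959 Gm = 3.959e+09 m; rₐ = 74.82 Gm = 7.482e+10 m.
Use the vis-viva equation v² = GM(2/r − 1/a) with a = (rₚ + rₐ)/2 = (3.959e+09 + 7.482e+10)/2 = 3.93895e+10 m.
vₚ = √(GM · (2/rₚ − 1/a)) = √(3.352e+14 · (2/3.959e+09 − 1/3.93895e+10)) m/s ≈ 401 m/s = 401 m/s.
vₐ = √(GM · (2/rₐ − 1/a)) = √(3.352e+14 · (2/7.482e+10 − 1/3.93895e+10)) m/s ≈ 21.22 m/s = 21.22 m/s.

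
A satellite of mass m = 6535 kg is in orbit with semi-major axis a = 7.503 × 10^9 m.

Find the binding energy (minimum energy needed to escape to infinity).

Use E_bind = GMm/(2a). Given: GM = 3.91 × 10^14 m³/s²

Total orbital energy is E = −GMm/(2a); binding energy is E_bind = −E = GMm/(2a).
E_bind = 3.91e+14 · 6535 / (2 · 7.503e+09) J ≈ 1.703e+08 J = 170.3 MJ.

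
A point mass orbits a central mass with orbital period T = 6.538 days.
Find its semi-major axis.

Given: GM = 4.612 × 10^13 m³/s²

Convert to SI: T = 6.538 days = 564883 s.
Invert Kepler's third law: a = (GM · T² / (4π²))^(1/3).
Substituting T = 564883 s and GM = 4.612e+13 m³/s²:
a = (4.612e+13 · (564883)² / (4π²))^(1/3) m
a ≈ 7.197e+07 m = 7.197 × 10^7 m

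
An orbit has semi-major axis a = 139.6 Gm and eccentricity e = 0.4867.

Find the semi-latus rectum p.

Convert to SI: a = 139.6 Gm = 1.396e+11 m.
p = a (1 − e²).
p = 1.396e+11 · (1 − (0.4867)²) = 1.396e+11 · 0.763123 ≈ 1.065e+11 m = 106.5 Gm.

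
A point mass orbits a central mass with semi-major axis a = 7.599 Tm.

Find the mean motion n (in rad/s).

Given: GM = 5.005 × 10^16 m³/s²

Convert to SI: a = 7.599 Tm = 7.599e+12 m.
n = √(GM / a³).
n = √(5.005e+16 / (7.599e+12)³) rad/s ≈ 1.068e-11 rad/s.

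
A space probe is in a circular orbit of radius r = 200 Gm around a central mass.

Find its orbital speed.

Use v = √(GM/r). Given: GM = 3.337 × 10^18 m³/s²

Convert to SI: r = 200 Gm = 2e+11 m.
For a circular orbit, gravity supplies the centripetal force, so v = √(GM / r).
v = √(3.337e+18 / 2e+11) m/s ≈ 4085 m/s = 4.085 km/s.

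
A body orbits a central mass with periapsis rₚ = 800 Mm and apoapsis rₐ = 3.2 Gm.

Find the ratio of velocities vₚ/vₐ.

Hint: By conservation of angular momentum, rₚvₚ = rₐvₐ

Convert to SI: rₚ = 800 Mm = 8e+08 m; rₐ = 3.2 Gm = 3.2e+09 m.
Conservation of angular momentum gives rₚvₚ = rₐvₐ, so vₚ/vₐ = rₐ/rₚ.
vₚ/vₐ = 3.2e+09 / 8e+08 ≈ 4.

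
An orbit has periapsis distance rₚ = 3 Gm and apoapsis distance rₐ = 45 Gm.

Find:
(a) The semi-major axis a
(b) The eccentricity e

Convert to SI: rₚ = 3 Gm = 3e+09 m; rₐ = 45 Gm = 4.5e+10 m.
(a) a = (rₚ + rₐ) / 2 = (3e+09 + 4.5e+10) / 2 ≈ 2.4e+10 m = 24 Gm.
(b) e = (rₐ − rₚ) / (rₐ + rₚ) = (4.5e+10 − 3e+09) / (4.5e+10 + 3e+09) ≈ 0.875.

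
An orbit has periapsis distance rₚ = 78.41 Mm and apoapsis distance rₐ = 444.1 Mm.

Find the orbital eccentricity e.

Convert to SI: rₚ = 78.41 Mm = 7.841e+07 m; rₐ = 444.1 Mm = 4.441e+08 m.
e = (rₐ − rₚ) / (rₐ + rₚ).
e = (4.441e+08 − 7.841e+07) / (4.441e+08 + 7.841e+07) = 3.6569e+08 / 5.2251e+08 ≈ 0.6999.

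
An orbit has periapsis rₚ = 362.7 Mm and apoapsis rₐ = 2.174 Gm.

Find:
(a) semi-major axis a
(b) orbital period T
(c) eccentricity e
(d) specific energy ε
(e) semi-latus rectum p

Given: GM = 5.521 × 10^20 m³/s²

Convert to SI: rₚ = 362.7 Mm = 3.627e+08 m; rₐ = 2.174 Gm = 2.174e+09 m.
(a) a = (rₚ + rₐ)/2 = (3.627e+08 + 2.174e+09)/2 ≈ 1.268e+09 m
(b) With a = (rₚ + rₐ)/2 = 1.26835e+09 m, T = 2π √(a³/GM) = 2π √((1.26835e+09)³/5.521e+20) s ≈ 1.208e+04 s
(c) e = (rₐ − rₚ)/(rₐ + rₚ) = (2.174e+09 − 3.627e+08)/(2.174e+09 + 3.627e+08) ≈ 0.714
(d) With a = (rₚ + rₐ)/2 = 1.26835e+09 m, ε = −GM/(2a) = −5.521e+20/(2 · 1.26835e+09) J/kg ≈ -2.176e+11 J/kg
(e) From a = (rₚ + rₐ)/2 = 1.26835e+09 m and e = (rₐ − rₚ)/(rₐ + rₚ) = 0.714038, p = a(1 − e²) = 1.26835e+09 · (1 − (0.714038)²) ≈ 6.217e+08 m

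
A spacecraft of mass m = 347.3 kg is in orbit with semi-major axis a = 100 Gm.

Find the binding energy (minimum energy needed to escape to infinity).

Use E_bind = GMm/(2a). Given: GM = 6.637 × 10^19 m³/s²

Convert to SI: a = 100 Gm = 1e+11 m.
Total orbital energy is E = −GMm/(2a); binding energy is E_bind = −E = GMm/(2a).
E_bind = 6.637e+19 · 347.3 / (2 · 1e+11) J ≈ 1.153e+11 J = 115.3 GJ.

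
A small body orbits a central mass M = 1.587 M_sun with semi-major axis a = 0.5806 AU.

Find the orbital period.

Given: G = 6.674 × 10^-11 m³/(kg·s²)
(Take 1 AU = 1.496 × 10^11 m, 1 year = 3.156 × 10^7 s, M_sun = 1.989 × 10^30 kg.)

Convert to SI: a = 0.5806 AU = 8.68578e+10 m; M = 1.587 M_sun = 3.15654e+30 kg.
GM = G · M = 6.674e-11 · 3.15654e+30 = 2.10668e+20 m³/s².
Kepler's third law: T = 2π √(a³ / GM).
Substituting a = 8.68578e+10 m and GM = 2.10668e+20 m³/s²:
T = 2π √((8.68578e+10)³ / 2.10668e+20) s
T ≈ 1.108e+07 s = 0.3511 years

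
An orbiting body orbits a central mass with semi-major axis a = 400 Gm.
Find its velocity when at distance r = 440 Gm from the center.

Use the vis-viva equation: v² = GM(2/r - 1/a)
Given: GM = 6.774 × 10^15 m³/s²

Convert to SI: a = 400 Gm = 4e+11 m; r = 440 Gm = 4.4e+11 m.
Vis-viva: v = √(GM · (2/r − 1/a)).
2/r − 1/a = 2/4.4e+11 − 1/4e+11 = 2.04545e-12 m⁻¹.
v = √(6.774e+15 · 2.04545e-12) m/s ≈ 117.7 m/s = 117.7 m/s.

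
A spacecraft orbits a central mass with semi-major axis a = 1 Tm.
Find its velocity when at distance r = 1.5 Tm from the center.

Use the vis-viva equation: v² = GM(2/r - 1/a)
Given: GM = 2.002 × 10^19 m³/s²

Convert to SI: a = 1 Tm = 1e+12 m; r = 1.5 Tm = 1.5e+12 m.
Vis-viva: v = √(GM · (2/r − 1/a)).
2/r − 1/a = 2/1.5e+12 − 1/1e+12 = 3.33333e-13 m⁻¹.
v = √(2.002e+19 · 3.33333e-13) m/s ≈ 2583 m/s = 2.583 km/s.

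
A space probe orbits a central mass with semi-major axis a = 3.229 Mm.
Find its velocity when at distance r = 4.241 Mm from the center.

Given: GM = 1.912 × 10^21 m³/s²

Convert to SI: a = 3.229 Mm = 3.229e+06 m; r = 4.241 Mm = 4.241e+06 m.
Vis-viva: v = √(GM · (2/r − 1/a)).
2/r − 1/a = 2/4.241e+06 − 1/3.229e+06 = 1.61893e-07 m⁻¹.
v = √(1.912e+21 · 1.61893e-07) m/s ≈ 1.759e+07 m/s = 1.759e+04 km/s.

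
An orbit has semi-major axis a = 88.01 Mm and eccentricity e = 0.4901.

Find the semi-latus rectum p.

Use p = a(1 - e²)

Convert to SI: a = 88.01 Mm = 8.801e+07 m.
p = a (1 − e²).
p = 8.801e+07 · (1 − (0.4901)²) = 8.801e+07 · 0.759802 ≈ 6.687e+07 m = 66.87 Mm.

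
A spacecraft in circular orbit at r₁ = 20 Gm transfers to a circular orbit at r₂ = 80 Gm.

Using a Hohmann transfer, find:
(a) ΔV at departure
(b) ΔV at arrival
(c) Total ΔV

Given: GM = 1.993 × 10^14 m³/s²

Convert to SI: r₁ = 20 Gm = 2e+10 m; r₂ = 80 Gm = 8e+10 m.
Transfer semi-major axis: a_t = (r₁ + r₂)/2 = (2e+10 + 8e+10)/2 = 5e+10 m.
Circular speeds: v₁ = √(GM/r₁) = 99.8248 m/s, v₂ = √(GM/r₂) = 49.9124 m/s.
Transfer speeds (vis-viva v² = GM(2/r − 1/a_t)): v₁ᵗ = 126.27 m/s, v₂ᵗ = 31.5674 m/s.
(a) ΔV₁ = |v₁ᵗ − v₁| ≈ 26.44 m/s = 26.44 m/s.
(b) ΔV₂ = |v₂ − v₂ᵗ| ≈ 18.35 m/s = 18.35 m/s.
(c) ΔV_total = ΔV₁ + ΔV₂ ≈ 44.79 m/s = 44.79 m/s.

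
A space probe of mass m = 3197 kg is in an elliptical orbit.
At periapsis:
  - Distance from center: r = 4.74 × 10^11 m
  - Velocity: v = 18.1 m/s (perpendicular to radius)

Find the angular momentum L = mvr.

Since v is perpendicular to r, L = m · v · r.
L = 3197 · 18.1 · 4.74e+11 kg·m²/s ≈ 2.743e+16 kg·m²/s.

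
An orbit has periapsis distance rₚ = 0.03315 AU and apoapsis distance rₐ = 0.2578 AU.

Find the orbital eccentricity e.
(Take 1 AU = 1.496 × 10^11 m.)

Convert to SI: rₚ = 0.03315 AU = 4.95924e+09 m; rₐ = 0.2578 AU = 3.85669e+10 m.
e = (rₐ − rₚ) / (rₐ + rₚ).
e = (3.85669e+10 − 4.95924e+09) / (3.85669e+10 + 4.95924e+09) = 3.36076e+10 / 4.35261e+10 ≈ 0.7721.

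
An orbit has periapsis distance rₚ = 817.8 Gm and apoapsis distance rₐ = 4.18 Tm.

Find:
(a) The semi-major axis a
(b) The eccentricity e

Convert to SI: rₚ = 817.8 Gm = 8.178e+11 m; rₐ = 4.18 Tm = 4.18e+12 m.
(a) a = (rₚ + rₐ) / 2 = (8.178e+11 + 4.18e+12) / 2 ≈ 2.499e+12 m = 2.499 Tm.
(b) e = (rₐ − rₚ) / (rₐ + rₚ) = (4.18e+12 − 8.178e+11) / (4.18e+12 + 8.178e+11) ≈ 0.6727.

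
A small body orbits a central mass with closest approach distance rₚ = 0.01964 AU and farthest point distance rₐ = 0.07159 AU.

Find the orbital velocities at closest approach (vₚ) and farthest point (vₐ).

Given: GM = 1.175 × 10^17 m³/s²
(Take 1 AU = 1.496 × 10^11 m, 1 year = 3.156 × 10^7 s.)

Convert to SI: rₚ = 0.01964 AU = 2.93814e+09 m; rₐ = 0.07159 AU = 1.07099e+10 m.
Use the vis-viva equation v² = GM(2/r − 1/a) with a = (rₚ + rₐ)/2 = (2.93814e+09 + 1.07099e+10)/2 = 6.824e+09 m.
vₚ = √(GM · (2/rₚ − 1/a)) = √(1.175e+17 · (2/2.93814e+09 − 1/6.824e+09)) m/s ≈ 7922 m/s = 1.671 AU/year.
vₐ = √(GM · (2/rₐ − 1/a)) = √(1.175e+17 · (2/1.07099e+10 − 1/6.824e+09)) m/s ≈ 2173 m/s = 0.4585 AU/year.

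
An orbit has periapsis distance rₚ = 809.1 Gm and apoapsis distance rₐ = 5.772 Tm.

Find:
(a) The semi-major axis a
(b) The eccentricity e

Convert to SI: rₚ = 809.1 Gm = 8.091e+11 m; rₐ = 5.772 Tm = 5.772e+12 m.
(a) a = (rₚ + rₐ) / 2 = (8.091e+11 + 5.772e+12) / 2 ≈ 3.291e+12 m = 3.291 Tm.
(b) e = (rₐ − rₚ) / (rₐ + rₚ) = (5.772e+12 − 8.091e+11) / (5.772e+12 + 8.091e+11) ≈ 0.7541.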